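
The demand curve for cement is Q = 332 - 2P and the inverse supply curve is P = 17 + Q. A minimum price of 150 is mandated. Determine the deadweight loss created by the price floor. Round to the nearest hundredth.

Rewriting demand in inverse form: P = 166 - 0.5Q.
Free-market equilibrium: 166 - 0.5Q = 17 + Q gives Q* = 99.3333, P* = 116.3333.
At P = 150, buyers demand (166 - 150)/0.5 = 32 while sellers would supply more, so the quantity traded is 32 at price 150.
The lost-trades triangle has base Q* - 32 = 67.3333 and height equal to the gap between the curves at Q = 32, which is 150 - 49 = 101. DWL = (1/2)(67.3333)(101) = 3400.3333.

3400.33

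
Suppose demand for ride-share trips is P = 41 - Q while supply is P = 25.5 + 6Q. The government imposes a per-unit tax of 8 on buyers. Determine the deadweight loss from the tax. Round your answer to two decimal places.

Pre-tax equilibrium: 41 - Q = 25.5 + 6Q gives Q* = 2.2143, P* = 38.7857.
A tax on buyers shifts demand down by 8: (41 - 8) - Q = 25.5 + 6Q, so Q_t = 1.0714. Buyers pay P_b = 39.9286; sellers receive P_s = P_b - 8 = 31.9286.
Deadweight loss is the triangle between the curves from Q_t to Q*: (1/2)(2.2143 - 1.0714)(8) = 4.5714.

4.57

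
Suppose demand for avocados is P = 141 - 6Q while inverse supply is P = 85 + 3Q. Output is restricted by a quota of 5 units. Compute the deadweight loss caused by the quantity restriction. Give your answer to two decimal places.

Unrestricted equilibrium: Q* = (141 - 85)/(6 + 3) = 6.2222.
At Q = 5 the demand price is 141 - 6(5) = 111 and the supply price is 85 + 3(5) = 100.
Deadweight loss is the triangle between the curves from 5 to 6.2222: (1/2)(111 - 100)(6.2222 - 5) = 6.7222.

6.72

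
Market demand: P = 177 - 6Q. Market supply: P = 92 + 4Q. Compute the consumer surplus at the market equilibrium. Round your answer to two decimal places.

216.75

Setting demand equal to supply, 85 = 10Q, so Q* = 8.5 and P* = 126.
The demand choke price is 177, so CS = (1/2)(Q*)(177 - P*) = (1/2)(8.5)(51) = 216.75.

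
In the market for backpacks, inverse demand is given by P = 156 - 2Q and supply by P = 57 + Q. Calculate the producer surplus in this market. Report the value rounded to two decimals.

Equilibrium: 156 - 2Q = 57 + Q, so Q* = 33 and P* = 90.
Producer surplus is the triangle above supply below P*: (1/2)(33)(90 - 57) = (1/2)(33)(33) = 544.5.

544.50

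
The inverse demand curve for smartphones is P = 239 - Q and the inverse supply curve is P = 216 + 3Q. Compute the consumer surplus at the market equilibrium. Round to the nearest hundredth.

16.53

Setting demand equal to supply, 23 = 4Q, so Q* = 5.75 and P* = 233.25.
The demand choke price is 239, so CS = (1/2)(Q*)(239 - P*) = (1/2)(5.75)(5.75) = 16.5312.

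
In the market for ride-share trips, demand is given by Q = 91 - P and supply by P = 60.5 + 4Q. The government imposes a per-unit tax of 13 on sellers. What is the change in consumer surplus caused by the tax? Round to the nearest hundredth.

-12.48

Rewriting demand in inverse form: P = 91 - Q.
Pre-tax equilibrium: 91 - Q = 60.5 + 4Q gives Q* = 6.1, P* = 84.9.
With the tax, sellers need 13 more per unit: 91 - Q = 60.5 + 4Q + 13, so Q_t = 3.5. Buyers pay P_b = 87.5; sellers receive P_s = P_b - 13 = 74.5.
Consumers lose the trapezoid between P* and P_b out to Q_t plus the triangle from Q_t to Q*: change in CS = 6.125 - 18.605 = -12.48.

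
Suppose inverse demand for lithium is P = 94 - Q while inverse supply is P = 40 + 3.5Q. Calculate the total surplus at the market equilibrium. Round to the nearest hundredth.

Setting demand equal to supply, 54 = 4.5Q, so Q* = 12 and P* = 82.
Total surplus is the full triangle between the curves from 0 to Q*: (1/2)(12)(94 - 40) = 324.

324.00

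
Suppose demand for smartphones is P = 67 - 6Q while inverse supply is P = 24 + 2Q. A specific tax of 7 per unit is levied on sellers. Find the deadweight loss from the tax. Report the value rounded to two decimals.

Without the tax, 67 - 6Q = 24 + 2Q so Q* = 5.375 and P* = 34.75.
A tax on sellers shifts supply up by 7: 67 - 6Q = 24 + 2Q + 7, so Q_t = 4.5. Buyers pay P_b = 40; sellers receive P_s = P_b - 7 = 33.
Deadweight loss is the triangle between the curves from Q_t to Q*: (1/2)(5.375 - 4.5)(7) = 3.0625.

3.06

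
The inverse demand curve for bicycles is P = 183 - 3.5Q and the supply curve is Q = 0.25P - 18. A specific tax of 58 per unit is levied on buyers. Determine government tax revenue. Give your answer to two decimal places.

Rewriting supply in inverse form: P = 72 + 4Q.
Pre-tax equilibrium: 183 - 3.5Q = 72 + 4Q gives Q* = 14.8, P* = 131.2.
With the tax, buyers' net willingness to pay falls by 58: (183 - 58) - 3.5Q = 72 + 4Q, so Q_t = 7.0667. Buyers pay P_b = 158.2667; sellers receive P_s = P_b - 58 = 100.2667.
Revenue is the tax times quantity traded: 58 x 7.0667 = 409.8667.

409.87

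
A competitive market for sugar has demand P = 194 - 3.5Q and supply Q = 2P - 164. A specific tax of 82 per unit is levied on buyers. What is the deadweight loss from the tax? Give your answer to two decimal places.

Rewriting supply in inverse form: P = 82 + 0.5Q.
Pre-tax equilibrium: 194 - 3.5Q = 82 + 0.5Q gives Q* = 28, P* = 96.
A tax on buyers shifts demand down by 82: (194 - 82) - 3.5Q = 82 + 0.5Q, so Q_t = 7.5. Buyers pay P_b = 167.75; sellers receive P_s = P_b - 82 = 85.75.
The welfare triangle lost has base Q* - Q_t = 20.5 and height t = 82, so DWL = (1/2)(20.5)(82) = 840.5.

840.50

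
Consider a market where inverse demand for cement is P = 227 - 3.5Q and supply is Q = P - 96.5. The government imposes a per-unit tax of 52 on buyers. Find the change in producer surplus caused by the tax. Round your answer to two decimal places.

-268.35

Rewriting supply in inverse form: P = 96.5 + Q.
Pre-tax equilibrium: 227 - 3.5Q = 96.5 + Q gives Q* = 29, P* = 125.5.
With the tax, buyers' net willingness to pay falls by 52: (227 - 52) - 3.5Q = 96.5 + Q, so Q_t = 17.4444. Buyers pay P_b = 165.9444; sellers receive P_s = P_b - 52 = 113.9444.
Producers lose the trapezoid between P_s and P* out to Q_t plus the triangle from Q_t to Q*: change in PS = 152.1543 - 420.5 = -268.3457.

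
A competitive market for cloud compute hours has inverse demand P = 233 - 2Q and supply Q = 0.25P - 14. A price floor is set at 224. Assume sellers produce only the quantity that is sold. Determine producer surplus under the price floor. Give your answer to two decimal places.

715.50

Rewriting supply in inverse form: P = 56 + 4Q.
Without the control, 233 - 2Q = 56 + 4Q so Q* = 29.5 and P* = 174.
At the floor price 224, quantity demanded is (233 - 224)/2 = 4.5; demand is the short side, so Q = 4.5 trades at P = 224.
The supply price at Q = 4.5 is 74. PS is the trapezoid between 224 and supply over [0, 4.5]: (1/2)[(224 - 56) + (224 - 74)](4.5) = 715.5.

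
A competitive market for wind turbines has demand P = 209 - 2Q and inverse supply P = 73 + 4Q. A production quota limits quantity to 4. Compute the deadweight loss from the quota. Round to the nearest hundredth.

Without the quota, 209 - 2Q = 73 + 4Q gives Q* = 22.6667.
At Q = 4 the demand price is 209 - 2(4) = 201 and the supply price is 73 + 4(4) = 89.
Deadweight loss is the triangle between the curves from 4 to 22.6667: (1/2)(201 - 89)(22.6667 - 4) = 1045.3333.

1045.33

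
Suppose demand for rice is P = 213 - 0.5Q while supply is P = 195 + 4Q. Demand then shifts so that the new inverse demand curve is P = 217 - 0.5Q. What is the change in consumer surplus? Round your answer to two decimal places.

Initial equilibrium: Q_0 = 4, P_0 = 211; CS_0 = (1/2)(4)(2) = 4, PS_0 = (1/2)(4)(16) = 32.
New equilibrium: 217 - 0.5Q = 195 + 4Q gives Q_1 = 4.8889, P_1 = 214.5556; CS_1 = 5.9753, PS_1 = 47.8025.
Change in consumer surplus = 5.9753 - 4 = 1.9753.

1.98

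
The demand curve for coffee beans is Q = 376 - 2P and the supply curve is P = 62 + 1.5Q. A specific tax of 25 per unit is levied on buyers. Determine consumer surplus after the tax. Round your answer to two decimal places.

637.56

Rewriting demand in inverse form: P = 188 - 0.5Q.
Pre-tax equilibrium: 188 - 0.5Q = 62 + 1.5Q gives Q* = 63, P* = 156.5.
With the tax, buyers' net willingness to pay falls by 25: (188 - 25) - 0.5Q = 62 + 1.5Q, so Q_t = 50.5. Buyers pay P_b = 162.75; sellers receive P_s = P_b - 25 = 137.75.
CS = (1/2)(Q_t)(188 - P_b) = (1/2)(50.5)(25.25) = 637.5625.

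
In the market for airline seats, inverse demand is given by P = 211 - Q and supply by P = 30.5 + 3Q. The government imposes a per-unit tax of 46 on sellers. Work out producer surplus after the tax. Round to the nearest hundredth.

Without the tax, 211 - Q = 30.5 + 3Q so Q* = 45.125 and P* = 165.875.
With the tax, sellers need 46 more per unit: 211 - Q = 30.5 + 3Q + 46, so Q_t = 33.625. Buyers pay P_b = 177.375; sellers receive P_s = P_b - 46 = 131.375.
PS = (1/2)(Q_t)(P_s - 30.5) = (1/2)(33.625)(100.875) = 1695.9609.

1695.96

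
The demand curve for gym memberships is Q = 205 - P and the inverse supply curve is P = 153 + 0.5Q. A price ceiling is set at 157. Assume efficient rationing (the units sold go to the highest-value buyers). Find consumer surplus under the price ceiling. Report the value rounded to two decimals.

Rewriting demand in inverse form: P = 205 - Q.
Without the control, 205 - Q = 153 + 0.5Q so Q* = 34.6667 and P* = 170.3333.
At the ceiling price 157, quantity supplied is (157 - 153)/0.5 = 8; supply is the short side, so Q = 8 trades at P = 157.
The demand price at Q = 8 is 197. CS is the trapezoid between demand and 157 over [0, 8]: (1/2)[(205 - 157) + (197 - 157)](8) = 352.

352.00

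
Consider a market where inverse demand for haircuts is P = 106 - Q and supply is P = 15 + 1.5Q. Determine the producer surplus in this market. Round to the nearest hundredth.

993.72

Equilibrium: 106 - Q = 15 + 1.5Q, so Q* = 36.4 and P* = 69.6.
Producer surplus is the triangle above supply below P*: (1/2)(36.4)(69.6 - 15) = (1/2)(36.4)(54.6) = 993.72.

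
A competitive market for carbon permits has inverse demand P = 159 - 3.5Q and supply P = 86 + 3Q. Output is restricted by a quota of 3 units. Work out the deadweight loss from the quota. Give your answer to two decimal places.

Unrestricted equilibrium: Q* = (159 - 86)/(3.5 + 3) = 11.2308.
At Q = 3 the demand price is 159 - 3.5(3) = 148.5 and the supply price is 86 + 3(3) = 95.
Deadweight loss is the triangle between the curves from 3 to 11.2308: (1/2)(148.5 - 95)(11.2308 - 3) = 220.1731.

220.17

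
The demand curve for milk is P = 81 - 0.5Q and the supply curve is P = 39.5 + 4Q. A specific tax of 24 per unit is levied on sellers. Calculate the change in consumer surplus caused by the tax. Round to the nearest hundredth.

Pre-tax equilibrium: 81 - 0.5Q = 39.5 + 4Q gives Q* = 9.2222, P* = 76.3889.
With the tax, sellers need 24 more per unit: 81 - 0.5Q = 39.5 + 4Q + 24, so Q_t = 3.8889. Buyers pay P_b = 79.0556; sellers receive P_s = P_b - 24 = 55.0556.
CS falls from (1/2)(9.2222)(4.6111) = 21.2623 to (1/2)(3.8889)(1.9444) = 3.7809, a change of -17.4815.

-17.48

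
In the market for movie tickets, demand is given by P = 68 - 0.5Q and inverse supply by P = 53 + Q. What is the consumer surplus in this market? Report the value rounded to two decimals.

Setting demand equal to supply, 15 = 1.5Q, so Q* = 10 and P* = 63.
CS is the area between the demand curve and P* from 0 to Q*: (1/2)(10)(5) = 25.

25.00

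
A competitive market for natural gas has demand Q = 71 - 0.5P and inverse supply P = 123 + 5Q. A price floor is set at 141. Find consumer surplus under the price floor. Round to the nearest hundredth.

Rewriting demand in inverse form: P = 142 - 2Q.
Free-market equilibrium: 142 - 2Q = 123 + 5Q gives Q* = 2.7143, P* = 136.5714.
At the floor price 141, quantity demanded is (142 - 141)/2 = 0.5; demand is the short side, so Q = 0.5 trades at P = 141.
CS is the triangle under demand above 141: (1/2)(0.5)(142 - 141) = 0.25.

0.25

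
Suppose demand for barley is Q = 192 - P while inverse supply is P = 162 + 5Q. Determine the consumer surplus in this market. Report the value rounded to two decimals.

12.50

Rewriting demand in inverse form: P = 192 - Q.
Setting demand equal to supply, 30 = 6Q, so Q* = 5 and P* = 187.
The demand choke price is 192, so CS = (1/2)(Q*)(192 - P*) = (1/2)(5)(5) = 12.5.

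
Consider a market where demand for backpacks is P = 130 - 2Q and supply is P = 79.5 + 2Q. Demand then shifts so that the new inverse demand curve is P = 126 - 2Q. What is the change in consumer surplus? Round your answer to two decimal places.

-24.25

Initial equilibrium: Q_0 = 12.625, P_0 = 104.75; CS_0 = (1/2)(12.625)(25.25) = 159.3906, PS_0 = (1/2)(12.625)(25.25) = 159.3906.
New equilibrium: 126 - 2Q = 79.5 + 2Q gives Q_1 = 11.625, P_1 = 102.75; CS_1 = 135.1406, PS_1 = 135.1406.
Change in consumer surplus = 135.1406 - 159.3906 = -24.25.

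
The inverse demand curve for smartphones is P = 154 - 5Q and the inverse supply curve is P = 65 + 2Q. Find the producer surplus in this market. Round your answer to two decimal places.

Set 154 - 5Q = 65 + 2Q, which gives 89 = 7Q, so Q* = 12.7143 and P* = 154 - 5(12.7143) = 90.4286.
PS is the area between P* and the supply curve from 0 to Q*: (1/2)(12.7143)(25.4286) = 161.6531.

161.65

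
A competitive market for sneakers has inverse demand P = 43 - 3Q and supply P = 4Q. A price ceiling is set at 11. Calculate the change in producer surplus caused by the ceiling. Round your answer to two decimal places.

-60.34

Without the control, 43 - 3Q = 4Q so Q* = 6.1429 and P* = 24.5714.
At the ceiling price 11, quantity supplied is (11 - 0)/4 = 2.75; supply is the short side, so Q = 2.75 trades at P = 11.
PS goes from (1/2)(6.1429)(24.5714) = 75.4694 to 15.125 (computed as (11 - 0)(2.75) - (1/2)(4)(2.75)^2), a change of -60.3444.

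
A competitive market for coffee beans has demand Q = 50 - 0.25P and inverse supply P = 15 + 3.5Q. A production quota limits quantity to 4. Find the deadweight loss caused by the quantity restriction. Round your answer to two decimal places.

1601.67

Rewriting demand in inverse form: P = 200 - 4Q.
Unrestricted equilibrium: Q* = (200 - 15)/(4 + 3.5) = 24.6667.
At Q = 4 the demand price is 200 - 4(4) = 184 and the supply price is 15 + 3.5(4) = 29.
DWL = (1/2)(gap between curves at 4) x (Q* - 4) = (1/2)(155)(20.6667) = 1601.6667.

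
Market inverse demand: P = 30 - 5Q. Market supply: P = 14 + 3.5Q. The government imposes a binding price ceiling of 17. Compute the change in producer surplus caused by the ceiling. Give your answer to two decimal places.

-4.91

Without the control, 30 - 5Q = 14 + 3.5Q so Q* = 1.8824 and P* = 20.5882.
At the ceiling price 17, quantity supplied is (17 - 14)/3.5 = 0.8571; supply is the short side, so Q = 0.8571 trades at P = 17.
PS goes from (1/2)(1.8824)(6.5882) = 6.2007 to 1.2857 (computed as (17 - 14)(0.8571) - (1/2)(3.5)(0.8571)^2), a change of -4.915.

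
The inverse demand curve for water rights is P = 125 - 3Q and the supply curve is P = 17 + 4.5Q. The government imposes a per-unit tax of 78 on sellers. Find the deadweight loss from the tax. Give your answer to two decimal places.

405.60

Pre-tax equilibrium: 125 - 3Q = 17 + 4.5Q gives Q* = 14.4, P* = 81.8.
A tax on sellers shifts supply up by 78: 125 - 3Q = 17 + 4.5Q + 78, so Q_t = 4. Buyers pay P_b = 113; sellers receive P_s = P_b - 78 = 35.
The welfare triangle lost has base Q* - Q_t = 10.4 and height t = 78, so DWL = (1/2)(10.4)(78) = 405.6.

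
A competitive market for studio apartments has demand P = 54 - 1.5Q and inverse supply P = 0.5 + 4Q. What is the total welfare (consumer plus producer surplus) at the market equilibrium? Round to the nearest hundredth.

Set 54 - 1.5Q = 0.5 + 4Q, which gives 53.5 = 5.5Q, so Q* = 9.7273 and P* = 54 - 1.5(9.7273) = 39.4091.
Total surplus is the full triangle between the curves from 0 to Q*: (1/2)(9.7273)(54 - 0.5) = 260.2045.

260.20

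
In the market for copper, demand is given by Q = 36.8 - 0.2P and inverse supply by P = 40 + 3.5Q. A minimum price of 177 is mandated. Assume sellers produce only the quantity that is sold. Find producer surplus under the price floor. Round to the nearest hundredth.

Rewriting demand in inverse form: P = 184 - 5Q.
Without the control, 184 - 5Q = 40 + 3.5Q so Q* = 16.9412 and P* = 99.2941.
At P = 177, buyers demand (184 - 177)/5 = 1.4 while sellers would supply more, so the quantity traded is 1.4 at price 177.
The supply price at Q = 1.4 is 44.9. PS is the trapezoid between 177 and supply over [0, 1.4]: (1/2)[(177 - 40) + (177 - 44.9)](1.4) = 188.37.

188.37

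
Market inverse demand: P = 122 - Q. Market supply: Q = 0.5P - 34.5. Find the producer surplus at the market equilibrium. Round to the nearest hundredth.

312.11

Rewriting supply in inverse form: P = 69 + 2Q.
Equilibrium: 122 - Q = 69 + 2Q, so Q* = 17.6667 and P* = 104.3333.
The supply curve's price intercept is 69, so PS = (1/2)(Q*)(P* - 69) = (1/2)(17.6667)(35.3333) = 312.1111.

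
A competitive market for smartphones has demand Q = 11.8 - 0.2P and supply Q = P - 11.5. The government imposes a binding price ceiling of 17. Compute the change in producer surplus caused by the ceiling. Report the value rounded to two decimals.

Rewriting demand in inverse form: P = 59 - 5Q.
Rewriting supply in inverse form: P = 11.5 + Q.
Free-market equilibrium: 59 - 5Q = 11.5 + Q gives Q* = 7.9167, P* = 19.4167.
At the ceiling price 17, quantity supplied is (17 - 11.5)/1 = 5.5; supply is the short side, so Q = 5.5 trades at P = 17.
PS goes from (1/2)(7.9167)(7.9167) = 31.3368 to 15.125 (computed as (17 - 11.5)(5.5) - (1/2)(1)(5.5)^2), a change of -16.2118.

-16.21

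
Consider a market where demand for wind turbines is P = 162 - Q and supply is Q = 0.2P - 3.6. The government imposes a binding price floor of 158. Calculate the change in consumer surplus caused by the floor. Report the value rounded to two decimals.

-280.00

Rewriting supply in inverse form: P = 18 + 5Q.
Free-market equilibrium: 162 - Q = 18 + 5Q gives Q* = 24, P* = 138.
At the floor price 158, quantity demanded is (162 - 158)/1 = 4; demand is the short side, so Q = 4 trades at P = 158.
CS goes from (1/2)(24)(24) = 288 to 8 (computed as (162 - 158)(4) - (1/2)(1)(4)^2), a change of -280.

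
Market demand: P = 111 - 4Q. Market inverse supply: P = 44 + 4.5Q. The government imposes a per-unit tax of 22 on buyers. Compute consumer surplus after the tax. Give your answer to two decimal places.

Pre-tax equilibrium: 111 - 4Q = 44 + 4.5Q gives Q* = 7.8824, P* = 79.4706.
A tax on buyers shifts demand down by 22: (111 - 22) - 4Q = 44 + 4.5Q, so Q_t = 5.2941. Buyers pay P_b = 89.8235; sellers receive P_s = P_b - 22 = 67.8235.
CS = (1/2)(Q_t)(111 - P_b) = (1/2)(5.2941)(21.1765) = 56.0554.

56.06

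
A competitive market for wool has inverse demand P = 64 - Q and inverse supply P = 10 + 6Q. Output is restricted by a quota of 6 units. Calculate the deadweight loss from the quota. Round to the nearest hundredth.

10.29

Without the quota, 64 - Q = 10 + 6Q gives Q* = 7.7143.
At Q = 6 the demand price is 64 - (6) = 58 and the supply price is 10 + 6(6) = 46.
Deadweight loss is the triangle between the curves from 6 to 7.7143: (1/2)(58 - 46)(7.7143 - 6) = 10.2857.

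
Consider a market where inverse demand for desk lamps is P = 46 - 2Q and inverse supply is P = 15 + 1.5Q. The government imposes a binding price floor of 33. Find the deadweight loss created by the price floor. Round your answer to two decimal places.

Free-market equilibrium: 46 - 2Q = 15 + 1.5Q gives Q* = 8.8571, P* = 28.2857.
At the floor price 33, quantity demanded is (46 - 33)/2 = 6.5; demand is the short side, so Q = 6.5 trades at P = 33.
The lost-trades triangle has base Q* - 6.5 = 2.3571 and height equal to the gap between the curves at Q = 6.5, which is 33 - 24.75 = 8.25. DWL = (1/2)(2.3571)(8.25) = 9.7232.

9.72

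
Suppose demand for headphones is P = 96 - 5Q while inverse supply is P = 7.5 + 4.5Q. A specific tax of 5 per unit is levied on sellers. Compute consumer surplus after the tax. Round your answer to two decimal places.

193.14

Without the tax, 96 - 5Q = 7.5 + 4.5Q so Q* = 9.3158 and P* = 49.4211.
With the tax, sellers need 5 more per unit: 96 - 5Q = 7.5 + 4.5Q + 5, so Q_t = 8.7895. Buyers pay P_b = 52.0526; sellers receive P_s = P_b - 5 = 47.0526.
CS = (1/2)(Q_t)(96 - P_b) = (1/2)(8.7895)(43.9474) = 193.1371.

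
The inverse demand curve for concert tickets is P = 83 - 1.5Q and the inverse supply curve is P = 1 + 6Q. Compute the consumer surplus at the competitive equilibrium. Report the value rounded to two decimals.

Setting demand equal to supply, 82 = 7.5Q, so Q* = 10.9333 and P* = 66.6.
The demand choke price is 83, so CS = (1/2)(Q*)(83 - P*) = (1/2)(10.9333)(16.4) = 89.6533.

89.65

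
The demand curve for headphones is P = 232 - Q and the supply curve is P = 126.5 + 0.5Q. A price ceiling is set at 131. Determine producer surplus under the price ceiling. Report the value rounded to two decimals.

Without the control, 232 - Q = 126.5 + 0.5Q so Q* = 70.3333 and P* = 161.6667.
At the ceiling price 131, quantity supplied is (131 - 126.5)/0.5 = 9; supply is the short side, so Q = 9 trades at P = 131.
PS is the triangle above supply below 131: (1/2)(9)(131 - 126.5) = 20.25.

20.25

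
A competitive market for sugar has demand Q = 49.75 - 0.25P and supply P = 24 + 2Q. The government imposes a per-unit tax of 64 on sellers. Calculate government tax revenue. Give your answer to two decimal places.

1184.00

Rewriting demand in inverse form: P = 199 - 4Q.
Without the tax, 199 - 4Q = 24 + 2Q so Q* = 29.1667 and P* = 82.3333.
A tax on sellers shifts supply up by 64: 199 - 4Q = 24 + 2Q + 64, so Q_t = 18.5. Buyers pay P_b = 125; sellers receive P_s = P_b - 64 = 61.
Tax revenue = t x Q_t = 64 x 18.5 = 1184.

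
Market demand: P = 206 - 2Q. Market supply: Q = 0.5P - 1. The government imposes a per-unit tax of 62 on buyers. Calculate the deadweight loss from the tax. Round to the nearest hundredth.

Rewriting supply in inverse form: P = 2 + 2Q.
Without the tax, 206 - 2Q = 2 + 2Q so Q* = 51 and P* = 104.
A tax on buyers shifts demand down by 62: (206 - 62) - 2Q = 2 + 2Q, so Q_t = 35.5. Buyers pay P_b = 135; sellers receive P_s = P_b - 62 = 73.
Deadweight loss is the triangle between the curves from Q_t to Q*: (1/2)(51 - 35.5)(62) = 480.5.

480.50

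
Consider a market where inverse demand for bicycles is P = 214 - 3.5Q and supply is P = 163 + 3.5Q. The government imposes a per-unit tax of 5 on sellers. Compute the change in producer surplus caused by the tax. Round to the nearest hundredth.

Pre-tax equilibrium: 214 - 3.5Q = 163 + 3.5Q gives Q* = 7.2857, P* = 188.5.
A tax on sellers shifts supply up by 5: 214 - 3.5Q = 163 + 3.5Q + 5, so Q_t = 6.5714. Buyers pay P_b = 191; sellers receive P_s = P_b - 5 = 186.
Producers lose the trapezoid between P_s and P* out to Q_t plus the triangle from Q_t to Q*: change in PS = 75.5714 - 92.8929 = -17.3214.

-17.32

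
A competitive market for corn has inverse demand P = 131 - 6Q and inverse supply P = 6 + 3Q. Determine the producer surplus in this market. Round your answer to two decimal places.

289.35

Equilibrium: 131 - 6Q = 6 + 3Q, so Q* = 13.8889 and P* = 47.6667.
PS is the area between P* and the supply curve from 0 to Q*: (1/2)(13.8889)(41.6667) = 289.3519.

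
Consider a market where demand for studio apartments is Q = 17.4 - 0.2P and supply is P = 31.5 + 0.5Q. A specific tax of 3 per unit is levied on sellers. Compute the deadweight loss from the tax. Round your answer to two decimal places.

Rewriting demand in inverse form: P = 87 - 5Q.
Without the tax, 87 - 5Q = 31.5 + 0.5Q so Q* = 10.0909 and P* = 36.5455.
With the tax, sellers need 3 more per unit: 87 - 5Q = 31.5 + 0.5Q + 3, so Q_t = 9.5455. Buyers pay P_b = 39.2727; sellers receive P_s = P_b - 3 = 36.2727.
The welfare triangle lost has base Q* - Q_t = 0.5455 and height t = 3, so DWL = (1/2)(0.5455)(3) = 0.8182.

0.82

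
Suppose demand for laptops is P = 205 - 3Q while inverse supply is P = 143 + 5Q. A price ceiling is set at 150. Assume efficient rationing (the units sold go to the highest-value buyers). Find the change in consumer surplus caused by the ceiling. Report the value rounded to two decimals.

Without the control, 205 - 3Q = 143 + 5Q so Q* = 7.75 and P* = 181.75.
At the ceiling price 150, quantity supplied is (150 - 143)/5 = 1.4; supply is the short side, so Q = 1.4 trades at P = 150.
CS goes from (1/2)(7.75)(23.25) = 90.0938 to 74.06 (computed as (205 - 150)(1.4) - (1/2)(3)(1.4)^2), a change of -16.0338.

-16.03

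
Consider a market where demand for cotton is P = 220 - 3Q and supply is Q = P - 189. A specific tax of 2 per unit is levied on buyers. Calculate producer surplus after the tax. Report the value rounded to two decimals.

26.28

Rewriting supply in inverse form: P = 189 + Q.
Pre-tax equilibrium: 220 - 3Q = 189 + Q gives Q* = 7.75, P* = 196.75.
With the tax, buyers' net willingness to pay falls by 2: (220 - 2) - 3Q = 189 + Q, so Q_t = 7.25. Buyers pay P_b = 198.25; sellers receive P_s = P_b - 2 = 196.25.
PS = (1/2)(Q_t)(P_s - 189) = (1/2)(7.25)(7.25) = 26.2812.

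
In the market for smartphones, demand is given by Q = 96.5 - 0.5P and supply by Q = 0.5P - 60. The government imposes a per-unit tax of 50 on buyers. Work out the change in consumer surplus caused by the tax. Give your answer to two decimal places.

-300.00

Rewriting demand in inverse form: P = 193 - 2Q.
Rewriting supply in inverse form: P = 120 + 2Q.
Without the tax, 193 - 2Q = 120 + 2Q so Q* = 18.25 and P* = 156.5.
A tax on buyers shifts demand down by 50: (193 - 50) - 2Q = 120 + 2Q, so Q_t = 5.75. Buyers pay P_b = 181.5; sellers receive P_s = P_b - 50 = 131.5.
Consumers lose the trapezoid between P* and P_b out to Q_t plus the triangle from Q_t to Q*: change in CS = 33.0625 - 333.0625 = -300.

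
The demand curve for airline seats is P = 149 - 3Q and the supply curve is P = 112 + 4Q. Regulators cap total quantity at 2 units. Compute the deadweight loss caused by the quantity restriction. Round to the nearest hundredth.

Without the quota, 149 - 3Q = 112 + 4Q gives Q* = 5.2857.
At Q = 2 the demand price is 149 - 3(2) = 143 and the supply price is 112 + 4(2) = 120.
Deadweight loss is the triangle between the curves from 2 to 5.2857: (1/2)(143 - 120)(5.2857 - 2) = 37.7857.

37.79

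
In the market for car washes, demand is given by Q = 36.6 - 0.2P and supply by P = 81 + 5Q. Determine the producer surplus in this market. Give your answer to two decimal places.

260.10

Rewriting demand in inverse form: P = 183 - 5Q.
Equilibrium: 183 - 5Q = 81 + 5Q, so Q* = 10.2 and P* = 132.
PS is the area between P* and the supply curve from 0 to Q*: (1/2)(10.2)(51) = 260.1.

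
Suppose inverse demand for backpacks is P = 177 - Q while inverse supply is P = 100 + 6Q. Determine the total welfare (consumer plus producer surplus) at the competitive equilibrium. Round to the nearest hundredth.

423.50

Set 177 - Q = 100 + 6Q, which gives 77 = 7Q, so Q* = 11 and P* = 177 - (11) = 166.
CS = (1/2)(11)(11) = 60.5 and PS = (1/2)(11)(66) = 363, so total surplus = 423.5.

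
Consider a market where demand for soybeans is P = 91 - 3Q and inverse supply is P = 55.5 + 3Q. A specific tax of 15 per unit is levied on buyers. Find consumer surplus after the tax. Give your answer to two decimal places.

Without the tax, 91 - 3Q = 55.5 + 3Q so Q* = 5.9167 and P* = 73.25.
With the tax, buyers' net willingness to pay falls by 15: (91 - 15) - 3Q = 55.5 + 3Q, so Q_t = 3.4167. Buyers pay P_b = 80.75; sellers receive P_s = P_b - 15 = 65.75.
CS = (1/2)(Q_t)(91 - P_b) = (1/2)(3.4167)(10.25) = 17.5104.

17.51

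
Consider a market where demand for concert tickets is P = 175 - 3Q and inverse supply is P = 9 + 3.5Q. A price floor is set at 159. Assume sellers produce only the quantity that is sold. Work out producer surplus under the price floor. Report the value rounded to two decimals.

Free-market equilibrium: 175 - 3Q = 9 + 3.5Q gives Q* = 25.5385, P* = 98.3846.
At the floor price 159, quantity demanded is (175 - 159)/3 = 5.3333; demand is the short side, so Q = 5.3333 trades at P = 159.
The supply price at Q = 5.3333 is 27.6667. PS is the trapezoid between 159 and supply over [0, 5.3333]: (1/2)[(159 - 9) + (159 - 27.6667)](5.3333) = 750.2222.

750.22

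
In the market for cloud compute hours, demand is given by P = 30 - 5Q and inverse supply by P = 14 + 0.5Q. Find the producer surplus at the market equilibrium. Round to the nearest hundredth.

2.12

Setting demand equal to supply, 16 = 5.5Q, so Q* = 2.9091 and P* = 15.4545.
PS is the area between P* and the supply curve from 0 to Q*: (1/2)(2.9091)(1.4545) = 2.1157.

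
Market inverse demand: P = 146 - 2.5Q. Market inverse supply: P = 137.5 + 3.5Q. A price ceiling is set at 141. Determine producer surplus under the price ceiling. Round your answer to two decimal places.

1.75

Without the control, 146 - 2.5Q = 137.5 + 3.5Q so Q* = 1.4167 and P* = 142.4583.
At the ceiling price 141, quantity supplied is (141 - 137.5)/3.5 = 1; supply is the short side, so Q = 1 trades at P = 141.
PS is the triangle above supply below 141: (1/2)(1)(141 - 137.5) = 1.75.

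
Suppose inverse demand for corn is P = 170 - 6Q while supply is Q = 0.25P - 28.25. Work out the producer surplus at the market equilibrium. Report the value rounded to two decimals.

Rewriting supply in inverse form: P = 113 + 4Q.
Set 170 - 6Q = 113 + 4Q, which gives 57 = 10Q, so Q* = 5.7 and P* = 170 - 6(5.7) = 135.8.
PS is the area between P* and the supply curve from 0 to Q*: (1/2)(5.7)(22.8) = 64.98.

64.98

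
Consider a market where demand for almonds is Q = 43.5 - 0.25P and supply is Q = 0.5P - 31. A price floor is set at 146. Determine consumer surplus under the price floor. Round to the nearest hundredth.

Rewriting demand in inverse form: P = 174 - 4Q.
Rewriting supply in inverse form: P = 62 + 2Q.
Free-market equilibrium: 174 - 4Q = 62 + 2Q gives Q* = 18.6667, P* = 99.3333.
At the floor price 146, quantity demanded is (174 - 146)/4 = 7; demand is the short side, so Q = 7 trades at P = 146.
CS is the triangle under demand above 146: (1/2)(7)(174 - 146) = 98.

98.00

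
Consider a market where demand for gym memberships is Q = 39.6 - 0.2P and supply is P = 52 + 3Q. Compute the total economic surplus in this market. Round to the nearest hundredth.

1332.25

Rewriting demand in inverse form: P = 198 - 5Q.
Setting demand equal to supply, 146 = 8Q, so Q* = 18.25 and P* = 106.75.
CS = (1/2)(18.25)(91.25) = 832.6562 and PS = (1/2)(18.25)(54.75) = 499.5938, so total surplus = 1332.25.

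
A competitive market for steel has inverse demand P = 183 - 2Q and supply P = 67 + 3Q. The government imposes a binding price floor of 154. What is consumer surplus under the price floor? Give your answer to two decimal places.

Without the control, 183 - 2Q = 67 + 3Q so Q* = 23.2 and P* = 136.6.
At P = 154, buyers demand (183 - 154)/2 = 14.5 while sellers would supply more, so the quantity traded is 14.5 at price 154.
CS is the triangle under demand above 154: (1/2)(14.5)(183 - 154) = 210.25.

210.25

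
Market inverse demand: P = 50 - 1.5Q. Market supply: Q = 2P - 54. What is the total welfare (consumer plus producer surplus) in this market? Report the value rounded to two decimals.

132.25

Rewriting supply in inverse form: P = 27 + 0.5Q.
Setting demand equal to supply, 23 = 2Q, so Q* = 11.5 and P* = 32.75.
Total surplus is the full triangle between the curves from 0 to Q*: (1/2)(11.5)(50 - 27) = 132.25.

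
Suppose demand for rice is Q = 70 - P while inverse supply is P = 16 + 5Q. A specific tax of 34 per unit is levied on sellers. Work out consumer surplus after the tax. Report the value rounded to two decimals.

Rewriting demand in inverse form: P = 70 - Q.
Without the tax, 70 - Q = 16 + 5Q so Q* = 9 and P* = 61.
With the tax, sellers need 34 more per unit: 70 - Q = 16 + 5Q + 34, so Q_t = 3.3333. Buyers pay P_b = 66.6667; sellers receive P_s = P_b - 34 = 32.6667.
Consumer surplus is the triangle under demand above P_b: (1/2)(3.3333)(70 - 66.6667) = 5.5556.

5.56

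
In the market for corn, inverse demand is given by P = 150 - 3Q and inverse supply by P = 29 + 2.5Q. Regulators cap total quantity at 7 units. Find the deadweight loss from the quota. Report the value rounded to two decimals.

Unrestricted equilibrium: Q* = (150 - 29)/(3 + 2.5) = 22.
At Q = 7 the demand price is 150 - 3(7) = 129 and the supply price is 29 + 2.5(7) = 46.5.
DWL = (1/2)(gap between curves at 7) x (Q* - 7) = (1/2)(82.5)(15) = 618.75.

618.75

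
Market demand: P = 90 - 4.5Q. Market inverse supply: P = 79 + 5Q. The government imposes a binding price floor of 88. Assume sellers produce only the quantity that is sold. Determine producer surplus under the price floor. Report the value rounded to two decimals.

Without the control, 90 - 4.5Q = 79 + 5Q so Q* = 1.1579 and P* = 84.7895.
At the floor price 88, quantity demanded is (90 - 88)/4.5 = 0.4444; demand is the short side, so Q = 0.4444 trades at P = 88.
The supply price at Q = 0.4444 is 81.2222. PS is the trapezoid between 88 and supply over [0, 0.4444]: (1/2)[(88 - 79) + (88 - 81.2222)](0.4444) = 3.5062.

3.51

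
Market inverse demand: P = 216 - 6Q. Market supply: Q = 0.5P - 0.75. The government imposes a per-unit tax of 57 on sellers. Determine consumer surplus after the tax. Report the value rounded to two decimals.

1162.79

Rewriting supply in inverse form: P = 1.5 + 2Q.
Without the tax, 216 - 6Q = 1.5 + 2Q so Q* = 26.8125 and P* = 55.125.
With the tax, sellers need 57 more per unit: 216 - 6Q = 1.5 + 2Q + 57, so Q_t = 19.6875. Buyers pay P_b = 97.875; sellers receive P_s = P_b - 57 = 40.875.
Consumer surplus is the triangle under demand above P_b: (1/2)(19.6875)(216 - 97.875) = 1162.793.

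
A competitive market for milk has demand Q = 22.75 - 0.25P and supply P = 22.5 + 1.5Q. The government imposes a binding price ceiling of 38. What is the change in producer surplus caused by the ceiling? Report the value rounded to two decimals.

Rewriting demand in inverse form: P = 91 - 4Q.
Without the control, 91 - 4Q = 22.5 + 1.5Q so Q* = 12.4545 and P* = 41.1818.
At the ceiling price 38, quantity supplied is (38 - 22.5)/1.5 = 10.3333; supply is the short side, so Q = 10.3333 trades at P = 38.
PS goes from (1/2)(12.4545)(18.6818) = 116.3368 to 80.0833 (computed as (38 - 22.5)(10.3333) - (1/2)(1.5)(10.3333)^2), a change of -36.2534.

-36.25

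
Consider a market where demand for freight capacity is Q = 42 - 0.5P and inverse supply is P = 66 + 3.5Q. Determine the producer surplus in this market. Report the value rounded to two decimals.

Rewriting demand in inverse form: P = 84 - 2Q.
Equilibrium: 84 - 2Q = 66 + 3.5Q, so Q* = 3.2727 and P* = 77.4545.
The supply curve's price intercept is 66, so PS = (1/2)(Q*)(P* - 66) = (1/2)(3.2727)(11.4545) = 18.7438.

18.74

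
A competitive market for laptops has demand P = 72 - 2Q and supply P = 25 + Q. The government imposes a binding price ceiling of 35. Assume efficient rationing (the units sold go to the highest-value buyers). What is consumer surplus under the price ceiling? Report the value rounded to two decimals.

Free-market equilibrium: 72 - 2Q = 25 + Q gives Q* = 15.6667, P* = 40.6667.
At P = 35, sellers supply (35 - 25)/1 = 10 while buyers want more, so the quantity traded is 10 at price 35.
The demand price at Q = 10 is 52. CS is the trapezoid between demand and 35 over [0, 10]: (1/2)[(72 - 35) + (52 - 35)](10) = 270.

270.00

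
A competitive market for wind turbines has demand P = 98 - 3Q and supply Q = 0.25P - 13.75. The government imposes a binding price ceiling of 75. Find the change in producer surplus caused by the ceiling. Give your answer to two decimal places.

Rewriting supply in inverse form: P = 55 + 4Q.
Free-market equilibrium: 98 - 3Q = 55 + 4Q gives Q* = 6.1429, P* = 79.5714.
At the ceiling price 75, quantity supplied is (75 - 55)/4 = 5; supply is the short side, so Q = 5 trades at P = 75.
PS goes from (1/2)(6.1429)(24.5714) = 75.4694 to 50 (computed as (75 - 55)(5) - (1/2)(4)(5)^2), a change of -25.4694.

-25.47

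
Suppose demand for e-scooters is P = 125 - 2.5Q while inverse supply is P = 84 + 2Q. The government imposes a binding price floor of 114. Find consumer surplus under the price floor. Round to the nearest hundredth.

24.20

Without the control, 125 - 2.5Q = 84 + 2Q so Q* = 9.1111 and P* = 102.2222.
At the floor price 114, quantity demanded is (125 - 114)/2.5 = 4.4; demand is the short side, so Q = 4.4 trades at P = 114.
CS is the triangle under demand above 114: (1/2)(4.4)(125 - 114) = 24.2.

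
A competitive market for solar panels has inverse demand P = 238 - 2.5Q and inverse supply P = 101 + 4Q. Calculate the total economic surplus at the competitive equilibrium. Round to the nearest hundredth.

1443.77

Set 238 - 2.5Q = 101 + 4Q, which gives 137 = 6.5Q, so Q* = 21.0769 and P* = 238 - 2.5(21.0769) = 185.3077.
Total surplus is the full triangle between the curves from 0 to Q*: (1/2)(21.0769)(238 - 101) = 1443.7692.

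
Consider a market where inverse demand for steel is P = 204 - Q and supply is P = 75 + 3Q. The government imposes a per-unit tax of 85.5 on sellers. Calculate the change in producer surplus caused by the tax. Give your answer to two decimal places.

-1382.70

Without the tax, 204 - Q = 75 + 3Q so Q* = 32.25 and P* = 171.75.
A tax on sellers shifts supply up by 85.5: 204 - Q = 75 + 3Q + 85.5, so Q_t = 10.875. Buyers pay P_b = 193.125; sellers receive P_s = P_b - 85.5 = 107.625.
Producers lose the trapezoid between P_s and P* out to Q_t plus the triangle from Q_t to Q*: change in PS = 177.3984 - 1560.0938 = -1382.6953.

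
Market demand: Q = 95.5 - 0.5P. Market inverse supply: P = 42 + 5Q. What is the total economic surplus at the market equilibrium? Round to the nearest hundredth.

1585.79

Rewriting demand in inverse form: P = 191 - 2Q.
Equilibrium: 191 - 2Q = 42 + 5Q, so Q* = 21.2857 and P* = 148.4286.
CS = (1/2)(21.2857)(42.5714) = 453.0816 and PS = (1/2)(21.2857)(106.4286) = 1132.7041, so total surplus = 1585.7857.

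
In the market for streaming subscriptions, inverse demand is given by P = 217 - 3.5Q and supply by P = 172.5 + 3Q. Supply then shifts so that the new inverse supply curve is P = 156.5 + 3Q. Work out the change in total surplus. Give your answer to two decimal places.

Initial equilibrium: Q_0 = 6.8462, P_0 = 193.0385; CS_0 = (1/2)(6.8462)(23.9615) = 82.0222, PS_0 = (1/2)(6.8462)(20.5385) = 70.3047.
New equilibrium: 217 - 3.5Q = 156.5 + 3Q gives Q_1 = 9.3077, P_1 = 184.4231; CS_1 = 151.608, PS_1 = 129.9497.
Change in total surplus = (151.608 + 129.9497) - (82.0222 + 70.3047) = 129.2308.

129.23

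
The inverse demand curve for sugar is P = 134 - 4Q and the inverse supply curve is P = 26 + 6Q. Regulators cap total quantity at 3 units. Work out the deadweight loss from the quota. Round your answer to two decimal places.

304.20

Without the quota, 134 - 4Q = 26 + 6Q gives Q* = 10.8.
At Q = 3 the demand price is 134 - 4(3) = 122 and the supply price is 26 + 6(3) = 44.
DWL = (1/2)(gap between curves at 3) x (Q* - 3) = (1/2)(78)(7.8) = 304.2.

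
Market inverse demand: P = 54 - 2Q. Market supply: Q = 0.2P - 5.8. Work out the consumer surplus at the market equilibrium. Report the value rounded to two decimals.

12.76

Rewriting supply in inverse form: P = 29 + 5Q.
Set 54 - 2Q = 29 + 5Q, which gives 25 = 7Q, so Q* = 3.5714 and P* = 54 - 2(3.5714) = 46.8571.
Consumer surplus is the triangle under demand above P*: (1/2)(3.5714)(54 - 46.8571) = (1/2)(3.5714)(7.1429) = 12.7551.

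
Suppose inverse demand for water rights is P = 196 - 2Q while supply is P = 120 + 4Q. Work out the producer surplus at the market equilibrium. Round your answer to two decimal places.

Set 196 - 2Q = 120 + 4Q, which gives 76 = 6Q, so Q* = 12.6667 and P* = 196 - 2(12.6667) = 170.6667.
The supply curve's price intercept is 120, so PS = (1/2)(Q*)(P* - 120) = (1/2)(12.6667)(50.6667) = 320.8889.

320.89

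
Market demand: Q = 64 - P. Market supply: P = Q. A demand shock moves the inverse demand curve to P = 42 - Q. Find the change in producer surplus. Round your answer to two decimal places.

Rewriting demand in inverse form: P = 64 - Q.
Initial equilibrium: Q_0 = 32, P_0 = 32; CS_0 = (1/2)(32)(32) = 512, PS_0 = (1/2)(32)(32) = 512.
New equilibrium: 42 - Q = Q gives Q_1 = 21, P_1 = 21; CS_1 = 220.5, PS_1 = 220.5.
Change in producer surplus = 220.5 - 512 = -291.5.

-291.50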